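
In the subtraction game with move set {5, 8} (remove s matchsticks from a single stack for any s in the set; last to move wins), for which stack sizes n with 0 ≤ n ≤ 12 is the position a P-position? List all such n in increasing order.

0, 1, 2, 3, 4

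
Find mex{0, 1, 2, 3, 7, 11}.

The values 0, 1, 2, 3 are all present; 4 is the first non-negative integer missing from the set.

4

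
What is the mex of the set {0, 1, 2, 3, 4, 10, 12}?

5

The values 0, 1, 2, 3, 4 are all present; 5 is the first non-negative integer missing from the set.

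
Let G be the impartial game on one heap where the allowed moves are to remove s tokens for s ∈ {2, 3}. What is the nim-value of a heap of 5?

Grundy values for subtraction set {2, 3}:
k:     0  1  2  3  4  5
g(k):  0  0  1  1  2  0
So g(5) = 0.

0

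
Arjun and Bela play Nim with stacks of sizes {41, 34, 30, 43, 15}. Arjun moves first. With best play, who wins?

Arjun wins

Nim-sum: 41 ^ 34 ^ 30 ^ 43 ^ 15 = 49.
The nim-sum is 49 ≠ 0, so this is an N-position: the player to move can win; Arjun has a winning move.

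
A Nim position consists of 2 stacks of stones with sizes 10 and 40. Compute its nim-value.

34

Nim-sum: 10 XOR 40 = 34.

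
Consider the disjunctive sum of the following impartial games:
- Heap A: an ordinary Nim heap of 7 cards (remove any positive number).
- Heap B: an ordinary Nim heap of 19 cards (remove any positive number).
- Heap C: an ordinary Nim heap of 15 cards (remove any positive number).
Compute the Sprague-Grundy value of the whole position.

Heap A is a plain Nim heap of size 7, so its Grundy value is 7.
Heap B is a plain Nim heap of size 19, so its Grundy value is 19.
Heap C is a plain Nim heap of size 15, so its Grundy value is 15.
The value of a disjunctive sum is the nim-sum of the parts.
Combined value = 7 ⊕ 19 ⊕ 15 = 27.

27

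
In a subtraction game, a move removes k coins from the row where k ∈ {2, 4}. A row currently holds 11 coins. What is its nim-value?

2

Build the Grundy sequence with g(k) = mex{g(k−s) : s ∈ {2, 4}, s ≤ k}:
g(0) = mex{} = 0
g(1) = mex{} = 0
g(2) = mex{0} = 1
g(3) = mex{0} = 1
g(4) = mex{0,1} = 2
g(5) = mex{0,1} = 2
g(6) = mex{1,2} = 0
g(7) = mex{1,2} = 0
g(8) = mex{0,2} = 1
g(9) = mex{0,2} = 1
g(10) = mex{0,1} = 2
g(11) = mex{0,1} = 2
So g(11) = 2.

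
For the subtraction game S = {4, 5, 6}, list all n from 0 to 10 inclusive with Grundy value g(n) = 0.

0, 1, 2, 3, 10

Grundy values for subtraction set {4, 5, 6}:
g(0) = mex{} = 0
g(1) = mex{} = 0
g(2) = mex{} = 0
g(3) = mex{} = 0
g(4) = mex{0} = 1
g(5) = mex{0} = 1
g(6) = mex{0} = 1
g(7) = mex{0} = 1
g(8) = mex{0,1} = 2
g(9) = mex{0,1} = 2
g(10) = mex{1} = 0
The P-positions (g = 0) in 0..10 are 0, 1, 2, 3, 10.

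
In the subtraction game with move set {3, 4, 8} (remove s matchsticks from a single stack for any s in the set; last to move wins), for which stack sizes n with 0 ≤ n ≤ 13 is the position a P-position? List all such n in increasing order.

Compute g(0), g(1), … for moves {3, 4, 8}:
g(0) = mex{} = 0
g(1) = mex{} = 0
g(2) = mex{} = 0
g(3) = mex{0} = 1
g(4) = mex{0} = 1
g(5) = mex{0} = 1
g(6) = mex{0,1} = 2
g(7) = mex{1} = 0
g(8) = mex{0,1} = 2
g(9) = mex{0,1,2} = 3
g(10) = mex{0,2} = 1
g(11) = mex{0,1,2} = 3
g(12) = mex{1,2,3} = 0
g(13) = mex{1,3} = 0
The P-positions (g = 0) in 0..13 are 0, 1, 2, 7, 12, 13.

0, 1, 2, 7, 12, 13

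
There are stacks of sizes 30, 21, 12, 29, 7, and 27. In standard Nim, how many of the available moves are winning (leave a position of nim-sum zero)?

5

Nim-sum: 30 ⊕ 21 ⊕ 12 ⊕ 29 ⊕ 7 ⊕ 27 = 6.
The overall nim-sum is X = 6. A stack of size p has a winning move iff p XOR X < p (reduce it to p XOR X).
  30: 30 XOR 6 = 24 < 30 — winning move (to 24).
  21: 21 XOR 6 = 19 < 21 — winning move (to 19).
  12: 12 XOR 6 = 10 < 12 — winning move (to 10).
  29: 29 XOR 6 = 27 < 29 — winning move (to 27).
  7: 7 XOR 6 = 1 < 7 — winning move (to 1).
  27: 27 XOR 6 = 29 ≥ 27 — no move.
That gives 5 winning moves.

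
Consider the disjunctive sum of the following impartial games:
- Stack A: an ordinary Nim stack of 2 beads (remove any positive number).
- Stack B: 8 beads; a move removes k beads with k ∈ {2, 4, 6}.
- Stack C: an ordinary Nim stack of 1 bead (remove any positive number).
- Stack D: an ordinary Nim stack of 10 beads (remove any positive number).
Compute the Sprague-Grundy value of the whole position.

9

Stack A is a plain Nim stack of size 2, so its Grundy value is 2.
Build the Grundy sequence for stack B with g(k) = mex{g(k−s) : s ∈ {2, 4, 6}, s ≤ k}:
g(0) = mex{} = 0
g(1) = mex{} = 0
g(2) = mex{0} = 1
g(3) = mex{0} = 1
g(4) = mex{0,1} = 2
g(5) = mex{0,1} = 2
g(6) = mex{0,1,2} = 3
g(7) = mex{0,1,2} = 3
g(8) = mex{1,2,3} = 0
So g(8) = 0.
Stack C is a plain Nim stack of size 1, so its Grundy value is 1.
Stack D is a plain Nim stack of size 10, so its Grundy value is 10.
By the Sprague-Grundy theorem, the Grundy value of a sum of independent games is the XOR of the component values.
Combined value = 2 XOR 0 XOR 1 XOR 10 = 9.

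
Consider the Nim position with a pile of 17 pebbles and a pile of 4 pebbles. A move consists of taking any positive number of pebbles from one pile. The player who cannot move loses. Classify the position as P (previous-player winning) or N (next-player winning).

N-position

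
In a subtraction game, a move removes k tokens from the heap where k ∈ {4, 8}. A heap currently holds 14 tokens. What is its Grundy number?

0

Grundy values for subtraction set {4, 8}:
g(0) = mex{} = 0
g(1) = mex{} = 0
g(2) = mex{} = 0
g(3) = mex{} = 0
g(4) = mex{0} = 1
g(5) = mex{0} = 1
g(6) = mex{0} = 1
g(7) = mex{0} = 1
g(8) = mex{0,1} = 2
g(9) = mex{0,1} = 2
g(10) = mex{0,1} = 2
g(11) = mex{0,1} = 2
g(12) = mex{1,2} = 0
g(13) = mex{1,2} = 0
g(14) = mex{1,2} = 0
So g(14) = 0.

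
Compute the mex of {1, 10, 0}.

The values 0, 1 are all present; 2 is the first non-negative integer missing from the set.

2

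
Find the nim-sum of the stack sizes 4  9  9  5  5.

Compute the nim-sum pairwise:
4 ⊕ 9 = 13
13 ⊕ 9 = 4
4 ⊕ 5 = 1
1 ⊕ 5 = 4

4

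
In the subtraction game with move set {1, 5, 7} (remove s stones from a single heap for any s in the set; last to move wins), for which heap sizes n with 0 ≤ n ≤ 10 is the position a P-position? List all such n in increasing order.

Grundy values for subtraction set {1, 5, 7}:
g(0) = mex{} = 0
g(1) = mex{0} = 1
g(2) = mex{1} = 0
g(3) = mex{0} = 1
g(4) = mex{1} = 0
g(5) = mex{0} = 1
g(6) = mex{1} = 0
g(7) = mex{0} = 1
g(8) = mex{1} = 0
g(9) = mex{0} = 1
g(10) = mex{1} = 0
The P-positions (g = 0) in 0..10 are 0, 2, 4, 6, 8, 10.

0, 2, 4, 6, 8, 10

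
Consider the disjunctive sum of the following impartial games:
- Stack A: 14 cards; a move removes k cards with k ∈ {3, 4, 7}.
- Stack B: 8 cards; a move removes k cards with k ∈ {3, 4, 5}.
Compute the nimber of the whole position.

1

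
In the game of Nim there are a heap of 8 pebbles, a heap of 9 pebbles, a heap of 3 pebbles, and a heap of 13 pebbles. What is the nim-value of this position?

15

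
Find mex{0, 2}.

1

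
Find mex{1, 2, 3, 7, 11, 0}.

The values 0, 1, 2, 3 are all present; 4 is the first non-negative integer missing from the set.

4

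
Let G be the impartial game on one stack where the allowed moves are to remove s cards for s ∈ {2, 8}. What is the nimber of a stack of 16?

Build the Grundy sequence with g(k) = mex{g(k−s) : s ∈ {2, 8}, s ≤ k}:
k:     0  1  2  3  4  5  6  7  8  9 10 11 12 13 14 15 16
g(k):  0  0  1  1  0  0  1  1  2  2  0  0  1  1  0  0  1
So g(16) = 1.

1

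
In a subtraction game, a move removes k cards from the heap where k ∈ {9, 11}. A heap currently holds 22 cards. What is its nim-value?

0

Grundy values for subtraction set {9, 11}:
k:     0  1  2  3  4  5  6  7  8  9 10 11 12 13 14 15 16 17 18 19 20 21 22
g(k):  0  0  0  0  0  0  0  0  0  1  1  1  1  1  1  1  1  1  2  2  0  0  0
So g(22) = 0.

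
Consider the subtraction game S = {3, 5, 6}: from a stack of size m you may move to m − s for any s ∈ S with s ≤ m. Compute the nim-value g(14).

1

Grundy values for subtraction set {3, 5, 6}:
k:     0  1  2  3  4  5  6  7  8  9 10 11 12 13 14
g(k):  0  0  0  1  1  1  2  2  2  0  0  0  1  1  1
So g(14) = 1.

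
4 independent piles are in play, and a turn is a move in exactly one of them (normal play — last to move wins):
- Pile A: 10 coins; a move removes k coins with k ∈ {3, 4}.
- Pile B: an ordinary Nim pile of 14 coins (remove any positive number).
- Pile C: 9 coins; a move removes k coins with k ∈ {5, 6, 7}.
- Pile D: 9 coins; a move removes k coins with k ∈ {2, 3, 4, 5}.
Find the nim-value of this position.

Grundy values for pile A (subtraction set {3, 4}):
k:     0  1  2  3  4  5  6  7  8  9 10
g(k):  0  0  0  1  1  1  2  0  0  0  1
So g(10) = 1.
Pile B is a plain Nim pile of size 14, so its Grundy value is 14.
Build the Grundy sequence for pile C with g(k) = mex{g(k−s) : s ∈ {5, 6, 7}, s ≤ k}:
g(0) = mex{} = 0
g(1) = mex{} = 0
g(2) = mex{} = 0
g(3) = mex{} = 0
g(4) = mex{} = 0
g(5) = mex{0} = 1
g(6) = mex{0} = 1
g(7) = mex{0} = 1
g(8) = mex{0} = 1
g(9) = mex{0} = 1
So g(9) = 1.
Build the Grundy sequence for pile D with g(k) = mex{g(k−s) : s ∈ {2, 3, 4, 5}, s ≤ k}:
k:     0  1  2  3  4  5  6  7  8  9
g(k):  0  0  1  1  2  2  3  0  0  1
So g(9) = 1.
The value of a disjunctive sum is the nim-sum of the parts.
Combined value = 1 ⊕ 14 ⊕ 1 ⊕ 1 = 15.

15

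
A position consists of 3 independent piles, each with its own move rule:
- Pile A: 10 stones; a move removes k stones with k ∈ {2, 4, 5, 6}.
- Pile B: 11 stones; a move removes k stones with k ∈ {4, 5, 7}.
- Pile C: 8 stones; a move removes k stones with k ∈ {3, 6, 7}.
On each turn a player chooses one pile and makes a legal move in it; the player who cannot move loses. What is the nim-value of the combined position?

For pile A, compute g(0), g(1), … with moves {2, 4, 5, 6}:
k:     0  1  2  3  4  5  6  7  8  9 10
g(k):  0  0  1  1  2  2  3  3  0  0  1
So g(10) = 1.
For pile B, compute g(0), g(1), … with moves {4, 5, 7}:
g(0) = mex{} = 0
g(1) = mex{} = 0
g(2) = mex{} = 0
g(3) = mex{} = 0
g(4) = mex{0} = 1
g(5) = mex{0} = 1
g(6) = mex{0} = 1
g(7) = mex{0} = 1
g(8) = mex{0,1} = 2
g(9) = mex{0,1} = 2
g(10) = mex{0,1} = 2
g(11) = mex{1} = 0
So g(11) = 0.
Grundy values for pile C (subtraction set {3, 6, 7}):
k:     0  1  2  3  4  5  6  7  8
g(k):  0  0  0  1  1  1  2  2  2
So g(8) = 2.
The value of a disjunctive sum is the nim-sum of the parts.
Combined value = 1 XOR 0 XOR 2 = 3.

3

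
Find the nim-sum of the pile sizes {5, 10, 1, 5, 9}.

Compute the nim-sum pairwise:
5 ⊕ 10 = 15
15 ⊕ 1 = 14
14 ⊕ 5 = 11
11 ⊕ 9 = 2

2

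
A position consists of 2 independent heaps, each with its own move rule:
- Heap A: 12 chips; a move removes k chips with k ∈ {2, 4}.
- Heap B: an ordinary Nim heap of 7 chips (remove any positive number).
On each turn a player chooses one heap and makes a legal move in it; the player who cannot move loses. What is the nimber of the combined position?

7

Build the Grundy sequence for heap A with g(k) = mex{g(k−s) : s ∈ {2, 4}, s ≤ k}:
k:     0  1  2  3  4  5  6  7  8  9 10 11 12
g(k):  0  0  1  1  2  2  0  0  1  1  2  2  0
So g(12) = 0.
Heap B is a plain Nim heap of size 7, so its Grundy value is 7.
By the Sprague-Grundy theorem, the Grundy value of a sum of independent games is the XOR of the component values.
Combined value = 0 XOR 7 = 7.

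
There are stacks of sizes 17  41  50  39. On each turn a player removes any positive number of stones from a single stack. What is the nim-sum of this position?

45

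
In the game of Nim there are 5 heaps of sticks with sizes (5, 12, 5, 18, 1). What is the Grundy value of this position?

Compute the nim-sum pairwise:
5 ^ 12 = 9
9 ^ 5 = 12
12 ^ 18 = 30
30 ^ 1 = 31

31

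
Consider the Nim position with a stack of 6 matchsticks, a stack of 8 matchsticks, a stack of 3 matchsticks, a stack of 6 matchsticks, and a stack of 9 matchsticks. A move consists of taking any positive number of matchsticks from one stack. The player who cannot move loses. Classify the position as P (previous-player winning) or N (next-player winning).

N-position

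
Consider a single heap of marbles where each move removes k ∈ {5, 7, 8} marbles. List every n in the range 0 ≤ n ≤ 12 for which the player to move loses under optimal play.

0, 1, 2, 3, 4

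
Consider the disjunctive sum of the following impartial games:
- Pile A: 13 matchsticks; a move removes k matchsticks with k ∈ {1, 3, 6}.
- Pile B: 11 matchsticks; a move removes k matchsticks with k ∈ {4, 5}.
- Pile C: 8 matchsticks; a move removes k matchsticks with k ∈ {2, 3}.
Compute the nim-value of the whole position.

For pile A, compute g(0), g(1), … with moves {1, 3, 6}:
g(0) = mex{} = 0
g(1) = mex{0} = 1
g(2) = mex{1} = 0
g(3) = mex{0} = 1
g(4) = mex{1} = 0
g(5) = mex{0} = 1
g(6) = mex{0,1} = 2
g(7) = mex{0,1,2} = 3
g(8) = mex{0,1,3} = 2
g(9) = mex{1,2} = 0
g(10) = mex{0,3} = 1
g(11) = mex{1,2} = 0
g(12) = mex{0,2} = 1
g(13) = mex{1,3} = 0
So g(13) = 0.
For pile B, compute g(0), g(1), … with moves {4, 5}:
k:     0  1  2  3  4  5  6  7  8  9 10 11
g(k):  0  0  0  0  1  1  1  1  2  0  0  0
So g(11) = 0.
For pile C, compute g(0), g(1), … with moves {2, 3}:
k:     0  1  2  3  4  5  6  7  8
g(k):  0  0  1  1  2  0  0  1  1
So g(8) = 1.
By the Sprague-Grundy theorem, the Grundy value of a sum of independent games is the XOR of the component values.
Combined value = 0 XOR 0 XOR 1 = 1.

1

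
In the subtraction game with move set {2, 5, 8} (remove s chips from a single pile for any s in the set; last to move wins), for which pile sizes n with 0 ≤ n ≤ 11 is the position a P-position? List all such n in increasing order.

0, 1, 4, 7, 10, 11

Grundy values for subtraction set {2, 5, 8}:
g(0) = mex{} = 0
g(1) = mex{} = 0
g(2) = mex{0} = 1
g(3) = mex{0} = 1
g(4) = mex{1} = 0
g(5) = mex{0,1} = 2
g(6) = mex{0} = 1
g(7) = mex{1,2} = 0
g(8) = mex{0,1} = 2
g(9) = mex{0} = 1
g(10) = mex{1,2} = 0
g(11) = mex{1} = 0
The P-positions (g = 0) in 0..11 are 0, 1, 4, 7, 10, 11.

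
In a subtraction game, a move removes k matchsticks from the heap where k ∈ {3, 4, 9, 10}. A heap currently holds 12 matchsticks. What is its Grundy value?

2

Grundy values for subtraction set {3, 4, 9, 10}:
k:     0  1  2  3  4  5  6  7  8  9 10 11 12
g(k):  0  0  0  1  1  1  2  0  0  3  1  1  2
So g(12) = 2.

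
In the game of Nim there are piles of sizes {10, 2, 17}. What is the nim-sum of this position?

Write each in binary and XOR column by column:
  01010  (10)
  00010  (2)
  10001  (17)
  -----
  11001  (25)

25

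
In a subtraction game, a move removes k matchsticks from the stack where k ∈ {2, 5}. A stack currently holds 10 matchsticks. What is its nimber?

1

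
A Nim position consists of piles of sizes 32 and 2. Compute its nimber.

34

Nim-sum: 32 ⊕ 2 = 34.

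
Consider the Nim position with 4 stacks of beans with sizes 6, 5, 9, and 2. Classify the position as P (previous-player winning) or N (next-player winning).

Compute the nim-sum pairwise:
6 XOR 5 = 3
3 XOR 9 = 10
10 XOR 2 = 8
The nim-sum is 8 ≠ 0, so this is an N-position: the player to move can win.

N-position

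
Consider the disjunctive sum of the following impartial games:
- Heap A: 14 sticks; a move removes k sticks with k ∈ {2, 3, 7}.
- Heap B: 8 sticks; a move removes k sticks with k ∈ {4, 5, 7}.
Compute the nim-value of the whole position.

Build the Grundy sequence for heap A with g(k) = mex{g(k−s) : s ∈ {2, 3, 7}, s ≤ k}:
k:     0  1  2  3  4  5  6  7  8  9 10 11 12 13 14
g(k):  0  0  1  1  2  0  0  1  1  2  0  0  1  1  2
So g(14) = 2.
Build the Grundy sequence for heap B with g(k) = mex{g(k−s) : s ∈ {4, 5, 7}, s ≤ k}:
k:     0  1  2  3  4  5  6  7  8
g(k):  0  0  0  0  1  1  1  1  2
So g(8) = 2.
The value of a disjunctive sum is the nim-sum of the parts.
Combined value = 2 XOR 2 = 0.

0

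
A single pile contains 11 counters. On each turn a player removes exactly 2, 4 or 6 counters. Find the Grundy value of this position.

Build the Grundy sequence with g(k) = mex{g(k−s) : s ∈ {2, 4, 6}, s ≤ k}:
g(0) = mex{} = 0
g(1) = mex{} = 0
g(2) = mex{0} = 1
g(3) = mex{0} = 1
g(4) = mex{0,1} = 2
g(5) = mex{0,1} = 2
g(6) = mex{0,1,2} = 3
g(7) = mex{0,1,2} = 3
g(8) = mex{1,2,3} = 0
g(9) = mex{1,2,3} = 0
g(10) = mex{0,2,3} = 1
g(11) = mex{0,2,3} = 1
So g(11) = 1.

1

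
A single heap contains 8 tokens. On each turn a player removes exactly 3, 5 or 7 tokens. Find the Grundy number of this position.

Compute g(0), g(1), … for moves {3, 5, 7}:
g(0) = mex{} = 0
g(1) = mex{} = 0
g(2) = mex{} = 0
g(3) = mex{0} = 1
g(4) = mex{0} = 1
g(5) = mex{0} = 1
g(6) = mex{0,1} = 2
g(7) = mex{0,1} = 2
g(8) = mex{0,1} = 2
So g(8) = 2.

2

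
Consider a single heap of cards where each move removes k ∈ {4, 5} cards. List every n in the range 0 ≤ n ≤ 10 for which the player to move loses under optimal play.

0, 1, 2, 3, 9, 10

Compute g(0), g(1), … for moves {4, 5}:
g(0) = mex{} = 0
g(1) = mex{} = 0
g(2) = mex{} = 0
g(3) = mex{} = 0
g(4) = mex{0} = 1
g(5) = mex{0} = 1
g(6) = mex{0} = 1
g(7) = mex{0} = 1
g(8) = mex{0,1} = 2
g(9) = mex{1} = 0
g(10) = mex{1} = 0
The P-positions (g = 0) in 0..10 are 0, 1, 2, 3, 9, 10.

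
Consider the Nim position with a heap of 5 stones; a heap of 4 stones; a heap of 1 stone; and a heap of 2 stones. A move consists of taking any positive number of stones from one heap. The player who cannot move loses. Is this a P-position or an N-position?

N-position

Compute the nim-sum pairwise:
5 ^ 4 = 1
1 ^ 1 = 0
0 ^ 2 = 2
The nim-sum is 2 ≠ 0, so this is an N-position: the player to move can win.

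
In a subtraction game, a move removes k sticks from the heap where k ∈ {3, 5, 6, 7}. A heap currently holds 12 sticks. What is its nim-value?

Compute g(0), g(1), … for moves {3, 5, 6, 7}:
g(0) = mex{} = 0
g(1) = mex{} = 0
g(2) = mex{} = 0
g(3) = mex{0} = 1
g(4) = mex{0} = 1
g(5) = mex{0} = 1
g(6) = mex{0,1} = 2
g(7) = mex{0,1} = 2
g(8) = mex{0,1} = 2
g(9) = mex{0,1,2} = 3
g(10) = mex{1,2} = 0
g(11) = mex{1,2} = 0
g(12) = mex{1,2,3} = 0
So g(12) = 0.

0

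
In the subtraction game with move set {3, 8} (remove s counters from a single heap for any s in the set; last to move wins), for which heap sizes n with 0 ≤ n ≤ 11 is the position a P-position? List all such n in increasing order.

0, 1, 2, 6, 7, 11

Grundy values for subtraction set {3, 8}:
k:     0  1  2  3  4  5  6  7  8  9 10 11
g(k):  0  0  0  1  1  1  0  0  2  1  1  0
The P-positions (g = 0) in 0..11 are 0, 1, 2, 6, 7, 11.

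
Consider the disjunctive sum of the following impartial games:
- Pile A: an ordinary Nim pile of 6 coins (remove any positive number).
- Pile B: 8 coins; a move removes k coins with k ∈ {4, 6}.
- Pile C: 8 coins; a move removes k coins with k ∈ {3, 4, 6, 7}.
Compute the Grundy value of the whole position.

6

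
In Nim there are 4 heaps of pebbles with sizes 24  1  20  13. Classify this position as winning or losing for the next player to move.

Losing position

Compute the nim-sum pairwise:
24 ^ 1 = 25
25 ^ 20 = 13
13 ^ 13 = 0
The nim-sum is 0, so this is a P-position: the player to move is in a losing position under optimal play.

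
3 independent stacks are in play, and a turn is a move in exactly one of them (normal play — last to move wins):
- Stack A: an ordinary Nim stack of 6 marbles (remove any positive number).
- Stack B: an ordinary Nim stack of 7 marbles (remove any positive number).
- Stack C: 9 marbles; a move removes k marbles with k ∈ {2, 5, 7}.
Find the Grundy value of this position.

3

Stack A is a plain Nim stack of size 6, so its Grundy value is 6.
Stack B is a plain Nim stack of size 7, so its Grundy value is 7.
Build the Grundy sequence for stack C with g(k) = mex{g(k−s) : s ∈ {2, 5, 7}, s ≤ k}:
k:     0  1  2  3  4  5  6  7  8  9
g(k):  0  0  1  1  0  2  1  3  2  2
So g(9) = 2.
By the Sprague-Grundy theorem, the Grundy value of a sum of independent games is the XOR of the component values.
Combined value = 6 XOR 7 XOR 2 = 3.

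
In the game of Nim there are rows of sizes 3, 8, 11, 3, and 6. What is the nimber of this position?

Nim-sum: 3 ^ 8 ^ 11 ^ 3 ^ 6 = 5.

5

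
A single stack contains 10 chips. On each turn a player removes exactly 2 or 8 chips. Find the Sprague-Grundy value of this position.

0

Build the Grundy sequence with g(k) = mex{g(k−s) : s ∈ {2, 8}, s ≤ k}:
g(0) = mex{} = 0
g(1) = mex{} = 0
g(2) = mex{0} = 1
g(3) = mex{0} = 1
g(4) = mex{1} = 0
g(5) = mex{1} = 0
g(6) = mex{0} = 1
g(7) = mex{0} = 1
g(8) = mex{0,1} = 2
g(9) = mex{0,1} = 2
g(10) = mex{1,2} = 0
So g(10) = 0.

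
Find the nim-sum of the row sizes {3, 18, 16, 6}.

Nim-sum: 3 ^ 18 ^ 16 ^ 6 = 7.

7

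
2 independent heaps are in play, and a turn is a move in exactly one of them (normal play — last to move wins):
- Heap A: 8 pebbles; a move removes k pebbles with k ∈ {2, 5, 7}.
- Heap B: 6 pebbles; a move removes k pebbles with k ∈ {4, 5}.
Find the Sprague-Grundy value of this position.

3

For heap A, compute g(0), g(1), … with moves {2, 5, 7}:
g(0) = mex{} = 0
g(1) = mex{} = 0
g(2) = mex{0} = 1
g(3) = mex{0} = 1
g(4) = mex{1} = 0
g(5) = mex{0,1} = 2
g(6) = mex{0} = 1
g(7) = mex{0,1,2} = 3
g(8) = mex{0,1} = 2
So g(8) = 2.
Build the Grundy sequence for heap B with g(k) = mex{g(k−s) : s ∈ {4, 5}, s ≤ k}:
g(0) = mex{} = 0
g(1) = mex{} = 0
g(2) = mex{} = 0
g(3) = mex{} = 0
g(4) = mex{0} = 1
g(5) = mex{0} = 1
g(6) = mex{0} = 1
So g(6) = 1.
By the Sprague-Grundy theorem, the Grundy value of a sum of independent games is the XOR of the component values.
Combined value = 2 ⊕ 1 = 3.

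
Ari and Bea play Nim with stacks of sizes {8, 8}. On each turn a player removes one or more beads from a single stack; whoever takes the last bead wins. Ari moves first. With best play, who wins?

Compute the nim-sum pairwise:
8 XOR 8 = 0
The nim-sum is 0, so this is a P-position: the player to move is in a losing position under optimal play; Ari is about to move from it and so loses — Bea wins.

Bea wins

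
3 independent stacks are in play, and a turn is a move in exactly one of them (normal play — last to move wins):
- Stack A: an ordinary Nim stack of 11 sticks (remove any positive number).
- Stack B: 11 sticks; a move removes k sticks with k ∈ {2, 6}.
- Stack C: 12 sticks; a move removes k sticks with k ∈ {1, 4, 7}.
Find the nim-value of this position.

Stack A is a plain Nim stack of size 11, so its Grundy value is 11.
Build the Grundy sequence for stack B with g(k) = mex{g(k−s) : s ∈ {2, 6}, s ≤ k}:
g(0) = mex{} = 0
g(1) = mex{} = 0
g(2) = mex{0} = 1
g(3) = mex{0} = 1
g(4) = mex{1} = 0
g(5) = mex{1} = 0
g(6) = mex{0} = 1
g(7) = mex{0} = 1
g(8) = mex{1} = 0
g(9) = mex{1} = 0
g(10) = mex{0} = 1
g(11) = mex{0} = 1
So g(11) = 1.
For stack C, compute g(0), g(1), … with moves {1, 4, 7}:
k:     0  1  2  3  4  5  6  7  8  9 10 11 12
g(k):  0  1  0  1  2  0  1  2  0  1  0  1  2
So g(12) = 2.
By the Sprague-Grundy theorem, the Grundy value of a sum of independent games is the XOR of the component values.
Combined value = 11 XOR 1 XOR 2 = 8.

8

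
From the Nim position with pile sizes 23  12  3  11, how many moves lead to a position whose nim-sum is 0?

1

Compute the nim-sum pairwise:
23 ⊕ 12 = 27
27 ⊕ 3 = 24
24 ⊕ 11 = 19
The overall nim-sum is X = 19. A pile of size p has a winning move iff p XOR X < p (reduce it to p XOR X).
  23: 23 XOR 19 = 4 < 23 — winning move (to 4).
  12: 12 XOR 19 = 31 ≥ 12 — no move.
  3: 3 XOR 19 = 16 ≥ 3 — no move.
  11: 11 XOR 19 = 24 ≥ 11 — no move.
That gives 1 winning move.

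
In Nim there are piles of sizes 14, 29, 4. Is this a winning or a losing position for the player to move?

Winning position

Compute the nim-sum pairwise:
14 XOR 29 = 19
19 XOR 4 = 23
The nim-sum is 23 ≠ 0, so this is an N-position: the player to move can win.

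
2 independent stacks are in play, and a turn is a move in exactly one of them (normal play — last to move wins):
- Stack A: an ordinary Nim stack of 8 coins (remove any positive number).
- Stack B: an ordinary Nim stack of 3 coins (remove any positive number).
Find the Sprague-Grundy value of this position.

11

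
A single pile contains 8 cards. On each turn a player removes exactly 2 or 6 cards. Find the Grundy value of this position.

Grundy values for subtraction set {2, 6}:
g(0) = mex{} = 0
g(1) = mex{} = 0
g(2) = mex{0} = 1
g(3) = mex{0} = 1
g(4) = mex{1} = 0
g(5) = mex{1} = 0
g(6) = mex{0} = 1
g(7) = mex{0} = 1
g(8) = mex{1} = 0
So g(8) = 0.

0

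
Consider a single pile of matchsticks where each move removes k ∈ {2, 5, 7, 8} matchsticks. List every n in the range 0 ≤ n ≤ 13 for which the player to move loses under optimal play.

0, 1, 4, 10, 13

Build the Grundy sequence with g(k) = mex{g(k−s) : s ∈ {2, 5, 7, 8}, s ≤ k}:
g(0) = mex{} = 0
g(1) = mex{} = 0
g(2) = mex{0} = 1
g(3) = mex{0} = 1
g(4) = mex{1} = 0
g(5) = mex{0,1} = 2
g(6) = mex{0} = 1
g(7) = mex{0,1,2} = 3
g(8) = mex{0,1} = 2
g(9) = mex{0,1,3} = 2
g(10) = mex{1,2} = 0
g(11) = mex{0,1,2} = 3
g(12) = mex{0,2,3} = 1
g(13) = mex{1,2,3} = 0
The P-positions (g = 0) in 0..13 are 0, 1, 4, 10, 13.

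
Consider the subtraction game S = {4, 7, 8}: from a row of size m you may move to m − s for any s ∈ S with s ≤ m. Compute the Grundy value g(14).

Build the Grundy sequence with g(k) = mex{g(k−s) : s ∈ {4, 7, 8}, s ≤ k}:
k:     0  1  2  3  4  5  6  7  8  9 10 11 12 13 14
g(k):  0  0  0  0  1  1  1  1  2  2  2  2  0  0  0
So g(14) = 0.

0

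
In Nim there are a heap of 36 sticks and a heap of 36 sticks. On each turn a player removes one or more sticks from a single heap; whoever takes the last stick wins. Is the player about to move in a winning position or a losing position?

Losing position

Compute the nim-sum pairwise:
36 ⊕ 36 = 0
The nim-sum is 0, so this is a P-position: the player to move is in a losing position under optimal play.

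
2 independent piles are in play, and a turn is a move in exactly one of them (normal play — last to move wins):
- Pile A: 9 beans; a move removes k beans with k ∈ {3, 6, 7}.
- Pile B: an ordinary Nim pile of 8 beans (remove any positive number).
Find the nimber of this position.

11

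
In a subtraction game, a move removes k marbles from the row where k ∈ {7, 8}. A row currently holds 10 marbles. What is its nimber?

1

Compute g(0), g(1), … for moves {7, 8}:
g(0) = mex{} = 0
g(1) = mex{} = 0
g(2) = mex{} = 0
g(3) = mex{} = 0
g(4) = mex{} = 0
g(5) = mex{} = 0
g(6) = mex{} = 0
g(7) = mex{0} = 1
g(8) = mex{0} = 1
g(9) = mex{0} = 1
g(10) = mex{0} = 1
So g(10) = 1.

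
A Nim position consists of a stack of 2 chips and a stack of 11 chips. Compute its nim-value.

9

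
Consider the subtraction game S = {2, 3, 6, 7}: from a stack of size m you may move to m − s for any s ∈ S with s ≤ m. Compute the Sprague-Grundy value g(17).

Build the Grundy sequence with g(k) = mex{g(k−s) : s ∈ {2, 3, 6, 7}, s ≤ k}:
k:     0  1  2  3  4  5  6  7  8  9 10 11 12 13 14 15 16 17
g(k):  0  0  1  1  2  0  3  1  2  0  0  1  1  2  0  3  1  2
So g(17) = 2.

2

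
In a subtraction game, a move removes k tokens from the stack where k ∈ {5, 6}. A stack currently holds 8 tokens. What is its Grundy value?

1

Grundy values for subtraction set {5, 6}:
g(0) = mex{} = 0
g(1) = mex{} = 0
g(2) = mex{} = 0
g(3) = mex{} = 0
g(4) = mex{} = 0
g(5) = mex{0} = 1
g(6) = mex{0} = 1
g(7) = mex{0} = 1
g(8) = mex{0} = 1
So g(8) = 1.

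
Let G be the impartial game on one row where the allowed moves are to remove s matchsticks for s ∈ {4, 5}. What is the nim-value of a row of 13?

Compute g(0), g(1), … for moves {4, 5}:
k:     0  1  2  3  4  5  6  7  8  9 10 11 12 13
g(k):  0  0  0  0  1  1  1  1  2  0  0  0  0  1
So g(13) = 1.

1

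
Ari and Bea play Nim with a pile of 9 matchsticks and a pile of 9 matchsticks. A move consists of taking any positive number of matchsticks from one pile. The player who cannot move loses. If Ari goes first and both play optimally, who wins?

Bea wins

Compute the nim-sum pairwise:
9 XOR 9 = 0
The nim-sum is 0, so this is a P-position: the player to move is in a losing position under optimal play; Ari is about to move from it and so loses — Bea wins.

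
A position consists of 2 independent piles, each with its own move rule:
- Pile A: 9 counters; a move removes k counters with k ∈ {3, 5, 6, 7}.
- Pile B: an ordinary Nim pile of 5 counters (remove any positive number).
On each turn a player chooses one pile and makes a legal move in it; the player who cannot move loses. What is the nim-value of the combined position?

Grundy values for pile A (subtraction set {3, 5, 6, 7}):
g(0) = mex{} = 0
g(1) = mex{} = 0
g(2) = mex{} = 0
g(3) = mex{0} = 1
g(4) = mex{0} = 1
g(5) = mex{0} = 1
g(6) = mex{0,1} = 2
g(7) = mex{0,1} = 2
g(8) = mex{0,1} = 2
g(9) = mex{0,1,2} = 3
So g(9) = 3.
Pile B is a plain Nim pile of size 5, so its Grundy value is 5.
By the Sprague-Grundy theorem, the Grundy value of a sum of independent games is the XOR of the component values.
Combined value = 3 ⊕ 5 = 6.

6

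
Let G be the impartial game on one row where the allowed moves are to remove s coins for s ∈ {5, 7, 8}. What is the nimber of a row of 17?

0

Build the Grundy sequence with g(k) = mex{g(k−s) : s ∈ {5, 7, 8}, s ≤ k}:
k:     0  1  2  3  4  5  6  7  8  9 10 11 12 13 14 15 16 17
g(k):  0  0  0  0  0  1  1  1  1  1  2  2  2  0  0  0  0  0
So g(17) = 0.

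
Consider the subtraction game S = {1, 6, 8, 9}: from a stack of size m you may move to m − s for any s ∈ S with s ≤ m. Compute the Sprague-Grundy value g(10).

Compute g(0), g(1), … for moves {1, 6, 8, 9}:
k:     0  1  2  3  4  5  6  7  8  9 10
g(k):  0  1  0  1  0  1  2  0  1  2  3
So g(10) = 3.

3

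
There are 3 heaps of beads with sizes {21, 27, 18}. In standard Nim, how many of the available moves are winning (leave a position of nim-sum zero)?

3

Compute the nim-sum pairwise:
21 ^ 27 = 14
14 ^ 18 = 28
The overall nim-sum is X = 28. A heap of size p has a winning move iff p XOR X < p (reduce it to p XOR X).
  21: 21 XOR 28 = 9 < 21 — winning move (to 9).
  27: 27 XOR 28 = 7 < 27 — winning move (to 7).
  18: 18 XOR 28 = 14 < 18 — winning move (to 14).
That gives 3 winning moves.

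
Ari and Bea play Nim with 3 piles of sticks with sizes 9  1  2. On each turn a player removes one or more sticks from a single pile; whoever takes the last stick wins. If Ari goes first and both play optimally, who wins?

Ari wins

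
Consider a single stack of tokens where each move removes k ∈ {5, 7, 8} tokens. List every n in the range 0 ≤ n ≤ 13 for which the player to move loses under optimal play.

0, 1, 2, 3, 4, 13

Compute g(0), g(1), … for moves {5, 7, 8}:
g(0) = mex{} = 0
g(1) = mex{} = 0
g(2) = mex{} = 0
g(3) = mex{} = 0
g(4) = mex{} = 0
g(5) = mex{0} = 1
g(6) = mex{0} = 1
g(7) = mex{0} = 1
g(8) = mex{0} = 1
g(9) = mex{0} = 1
g(10) = mex{0,1} = 2
g(11) = mex{0,1} = 2
g(12) = mex{0,1} = 2
g(13) = mex{1} = 0
The P-positions (g = 0) in 0..13 are 0, 1, 2, 3, 4, 13.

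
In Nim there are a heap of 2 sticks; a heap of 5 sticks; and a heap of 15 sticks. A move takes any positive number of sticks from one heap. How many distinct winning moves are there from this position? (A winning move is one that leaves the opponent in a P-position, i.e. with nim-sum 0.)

1

Bitwise XOR of the heap sizes:
  0010  (2)
  0101  (5)
  1111  (15)
  ----
  1000  (8)
The overall nim-sum is X = 8. A heap of size p has a winning move iff p XOR X < p (reduce it to p XOR X).
  2: 2 XOR 8 = 10 ≥ 2 — no move.
  5: 5 XOR 8 = 13 ≥ 5 — no move.
  15: 15 XOR 8 = 7 < 15 — winning move (to 7).
That gives 1 winning move.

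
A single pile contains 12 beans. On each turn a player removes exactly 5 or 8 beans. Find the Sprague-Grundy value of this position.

Compute g(0), g(1), … for moves {5, 8}:
g(0) = mex{} = 0
g(1) = mex{} = 0
g(2) = mex{} = 0
g(3) = mex{} = 0
g(4) = mex{} = 0
g(5) = mex{0} = 1
g(6) = mex{0} = 1
g(7) = mex{0} = 1
g(8) = mex{0} = 1
g(9) = mex{0} = 1
g(10) = mex{0,1} = 2
g(11) = mex{0,1} = 2
g(12) = mex{0,1} = 2
So g(12) = 2.

2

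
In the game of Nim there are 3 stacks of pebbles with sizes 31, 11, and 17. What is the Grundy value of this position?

Compute the nim-sum pairwise:
31 XOR 11 = 20
20 XOR 17 = 5

5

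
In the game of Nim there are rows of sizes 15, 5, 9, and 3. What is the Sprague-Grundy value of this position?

Nim-sum: 15 ⊕ 5 ⊕ 9 ⊕ 3 = 0.

0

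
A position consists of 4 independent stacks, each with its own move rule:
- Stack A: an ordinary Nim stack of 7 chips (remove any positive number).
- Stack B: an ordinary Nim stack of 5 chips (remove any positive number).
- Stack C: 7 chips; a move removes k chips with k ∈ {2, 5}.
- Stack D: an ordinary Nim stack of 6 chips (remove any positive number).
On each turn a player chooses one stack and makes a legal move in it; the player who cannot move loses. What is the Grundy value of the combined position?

Stack A is a plain Nim stack of size 7, so its Grundy value is 7.
Stack B is a plain Nim stack of size 5, so its Grundy value is 5.
Grundy values for stack C (subtraction set {2, 5}):
g(0) = mex{} = 0
g(1) = mex{} = 0
g(2) = mex{0} = 1
g(3) = mex{0} = 1
g(4) = mex{1} = 0
g(5) = mex{0,1} = 2
g(6) = mex{0} = 1
g(7) = mex{1,2} = 0
So g(7) = 0.
Stack D is a plain Nim stack of size 6, so its Grundy value is 6.
The value of a disjunctive sum is the nim-sum of the parts.
Combined value = 7 ⊕ 5 ⊕ 0 ⊕ 6 = 4.

4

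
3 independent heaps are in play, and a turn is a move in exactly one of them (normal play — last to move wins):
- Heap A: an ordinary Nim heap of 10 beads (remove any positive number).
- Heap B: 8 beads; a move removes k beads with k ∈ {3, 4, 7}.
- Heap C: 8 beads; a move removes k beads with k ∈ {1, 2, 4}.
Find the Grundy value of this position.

10

Heap A is a plain Nim heap of size 10, so its Grundy value is 10.
Build the Grundy sequence for heap B with g(k) = mex{g(k−s) : s ∈ {3, 4, 7}, s ≤ k}:
g(0) = mex{} = 0
g(1) = mex{} = 0
g(2) = mex{} = 0
g(3) = mex{0} = 1
g(4) = mex{0} = 1
g(5) = mex{0} = 1
g(6) = mex{0,1} = 2
g(7) = mex{0,1} = 2
g(8) = mex{0,1} = 2
So g(8) = 2.
Build the Grundy sequence for heap C with g(k) = mex{g(k−s) : s ∈ {1, 2, 4}, s ≤ k}:
k:     0  1  2  3  4  5  6  7  8
g(k):  0  1  2  0  1  2  0  1  2
So g(8) = 2.
The value of a disjunctive sum is the nim-sum of the parts.
Combined value = 10 ⊕ 2 ⊕ 2 = 10.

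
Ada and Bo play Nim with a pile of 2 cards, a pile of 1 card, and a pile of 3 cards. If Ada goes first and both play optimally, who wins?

Bo wins

Compute the nim-sum pairwise:
2 ^ 1 = 3
3 ^ 3 = 0
The nim-sum is 0, so this is a P-position: the player to move is in a losing position under optimal play; Ada is about to move from it and so loses — Bo wins.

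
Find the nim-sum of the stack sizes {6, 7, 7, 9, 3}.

12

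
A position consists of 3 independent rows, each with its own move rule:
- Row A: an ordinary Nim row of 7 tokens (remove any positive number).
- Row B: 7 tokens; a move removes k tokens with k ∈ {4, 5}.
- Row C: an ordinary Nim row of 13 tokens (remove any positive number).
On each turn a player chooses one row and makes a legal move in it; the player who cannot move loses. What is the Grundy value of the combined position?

Row A is a plain Nim row of size 7, so its Grundy value is 7.
Grundy values for row B (subtraction set {4, 5}):
g(0) = mex{} = 0
g(1) = mex{} = 0
g(2) = mex{} = 0
g(3) = mex{} = 0
g(4) = mex{0} = 1
g(5) = mex{0} = 1
g(6) = mex{0} = 1
g(7) = mex{0} = 1
So g(7) = 1.
Row C is a plain Nim row of size 13, so its Grundy value is 13.
By the Sprague-Grundy theorem, the Grundy value of a sum of independent games is the XOR of the component values.
Combined value = 7 ⊕ 1 ⊕ 13 = 11.

11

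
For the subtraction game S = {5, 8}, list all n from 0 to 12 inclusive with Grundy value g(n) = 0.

Compute g(0), g(1), … for moves {5, 8}:
k:     0  1  2  3  4  5  6  7  8  9 10 11 12
g(k):  0  0  0  0  0  1  1  1  1  1  2  2  2
The P-positions (g = 0) in 0..12 are 0, 1, 2, 3, 4.

0, 1, 2, 3, 4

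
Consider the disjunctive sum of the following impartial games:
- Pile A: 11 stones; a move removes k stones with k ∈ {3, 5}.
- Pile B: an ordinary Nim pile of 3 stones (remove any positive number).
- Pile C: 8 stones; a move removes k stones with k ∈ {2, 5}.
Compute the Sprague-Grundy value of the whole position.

Build the Grundy sequence for pile A with g(k) = mex{g(k−s) : s ∈ {3, 5}, s ≤ k}:
g(0) = mex{} = 0
g(1) = mex{} = 0
g(2) = mex{} = 0
g(3) = mex{0} = 1
g(4) = mex{0} = 1
g(5) = mex{0} = 1
g(6) = mex{0,1} = 2
g(7) = mex{0,1} = 2
g(8) = mex{1} = 0
g(9) = mex{1,2} = 0
g(10) = mex{1,2} = 0
g(11) = mex{0,2} = 1
So g(11) = 1.
Pile B is a plain Nim pile of size 3, so its Grundy value is 3.
For pile C, compute g(0), g(1), … with moves {2, 5}:
g(0) = mex{} = 0
g(1) = mex{} = 0
g(2) = mex{0} = 1
g(3) = mex{0} = 1
g(4) = mex{1} = 0
g(5) = mex{0,1} = 2
g(6) = mex{0} = 1
g(7) = mex{1,2} = 0
g(8) = mex{1} = 0
So g(8) = 0.
By the Sprague-Grundy theorem, the Grundy value of a sum of independent games is the XOR of the component values.
Combined value = 1 ⊕ 3 ⊕ 0 = 2.

2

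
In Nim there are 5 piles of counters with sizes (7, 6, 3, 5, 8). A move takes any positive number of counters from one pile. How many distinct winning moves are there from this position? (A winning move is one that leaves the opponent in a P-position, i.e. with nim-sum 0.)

Nim-sum: 7 XOR 6 XOR 3 XOR 5 XOR 8 = 15.
The overall nim-sum is X = 15. A pile of size p has a winning move iff p XOR X < p (reduce it to p XOR X).
  7: 7 XOR 15 = 8 ≥ 7 — no move.
  6: 6 XOR 15 = 9 ≥ 6 — no move.
  3: 3 XOR 15 = 12 ≥ 3 — no move.
  5: 5 XOR 15 = 10 ≥ 5 — no move.
  8: 8 XOR 15 = 7 < 8 — winning move (to 7).
That gives 1 winning move.

1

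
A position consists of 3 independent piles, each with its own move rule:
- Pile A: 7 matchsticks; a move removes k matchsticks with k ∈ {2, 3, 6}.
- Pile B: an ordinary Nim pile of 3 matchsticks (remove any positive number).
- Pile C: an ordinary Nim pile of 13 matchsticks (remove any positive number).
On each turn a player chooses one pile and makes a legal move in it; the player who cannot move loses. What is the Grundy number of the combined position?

Build the Grundy sequence for pile A with g(k) = mex{g(k−s) : s ∈ {2, 3, 6}, s ≤ k}:
g(0) = mex{} = 0
g(1) = mex{} = 0
g(2) = mex{0} = 1
g(3) = mex{0} = 1
g(4) = mex{0,1} = 2
g(5) = mex{1} = 0
g(6) = mex{0,1,2} = 3
g(7) = mex{0,2} = 1
So g(7) = 1.
Pile B is a plain Nim pile of size 3, so its Grundy value is 3.
Pile C is a plain Nim pile of size 13, so its Grundy value is 13.
By the Sprague-Grundy theorem, the Grundy value of a sum of independent games is the XOR of the component values.
Combined value = 1 ⊕ 3 ⊕ 13 = 15.

15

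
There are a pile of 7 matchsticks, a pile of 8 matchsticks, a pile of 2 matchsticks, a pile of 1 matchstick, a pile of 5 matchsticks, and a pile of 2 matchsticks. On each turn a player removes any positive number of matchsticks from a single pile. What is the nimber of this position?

11

Compute the nim-sum pairwise:
7 XOR 8 = 15
15 XOR 2 = 13
13 XOR 1 = 12
12 XOR 5 = 9
9 XOR 2 = 11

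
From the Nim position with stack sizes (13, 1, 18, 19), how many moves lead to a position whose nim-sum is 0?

1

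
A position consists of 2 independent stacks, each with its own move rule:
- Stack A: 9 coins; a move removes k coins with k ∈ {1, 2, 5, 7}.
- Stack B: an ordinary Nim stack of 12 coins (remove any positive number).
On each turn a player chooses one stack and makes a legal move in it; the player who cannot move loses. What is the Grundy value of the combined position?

12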